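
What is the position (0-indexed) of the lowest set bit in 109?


0b1101101. Lowest set bit at position 0

0


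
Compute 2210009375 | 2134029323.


0b10000011101110100001000100011111 | 0b1111111001100101011010000001011 = 0b11111111101110101011010100011111 = 4290426143

4290426143


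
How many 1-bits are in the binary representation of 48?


0b110000 has 2 set bits

2


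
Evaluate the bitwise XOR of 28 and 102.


0b11100 ^ 0b1100110 = 0b1111010 = 122

122


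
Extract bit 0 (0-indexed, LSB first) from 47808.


0b1011101011000000, position 0 = 0

0


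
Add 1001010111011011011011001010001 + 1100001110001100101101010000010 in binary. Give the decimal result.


1001010111011011011011001010001 + 1100001110001100101101010000010 = 10101100101101000001000011010011 = 2897481939

2897481939


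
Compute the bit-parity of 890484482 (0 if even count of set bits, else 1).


0b110101000100111011011100000010 has 14 ones => parity 0

0


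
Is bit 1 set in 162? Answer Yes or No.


0b10100010, bit 1 = 1. Yes

Yes


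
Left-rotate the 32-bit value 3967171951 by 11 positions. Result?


Rotate 0b11101100011101100011110101101111 left by 11 (32-bit) = 0b10110001111010110111111101100011 = 2985000803

2985000803


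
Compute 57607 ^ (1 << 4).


57607 ^ (1 << 4) = 57607 ^ 16 = 57623

57623


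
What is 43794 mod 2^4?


43794 & 15 = 2

2


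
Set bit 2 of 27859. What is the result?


27859 | (1 << 2) = 27859 | 4 = 27863

27863


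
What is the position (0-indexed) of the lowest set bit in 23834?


0b101110100011010. Lowest set bit at position 1

1


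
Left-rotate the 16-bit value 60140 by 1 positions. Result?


Rotate 0b1110101011101100 left by 1 (16-bit) = 0b1101010111011001 = 54745

54745


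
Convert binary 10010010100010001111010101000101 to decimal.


10010010100010001111010101000101 in decimal = 2458449221

2458449221


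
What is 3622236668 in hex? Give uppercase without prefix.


3622236668 = D7E6F1FC hex

D7E6F1FC


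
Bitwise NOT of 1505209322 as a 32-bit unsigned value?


~0b1011001101101111010101111101010 = 0b10100110010010000101010000010101 = 2789757973 (32-bit unsigned)

2789757973


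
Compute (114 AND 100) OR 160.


Step 1: 114 & 100 = 96
Step 2: 96 | 160 = 224

224


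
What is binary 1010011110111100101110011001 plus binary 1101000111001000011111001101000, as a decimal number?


1010011110111100101110011001 + 1101000111001000011111001101000 = 1110011011000000000101000000001 = 1935673857

1935673857


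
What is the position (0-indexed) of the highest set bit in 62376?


0b1111001110101000. Highest set bit at position 15

15


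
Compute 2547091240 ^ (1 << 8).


2547091240 ^ (1 << 8) = 2547091240 ^ 256 = 2547090984

2547090984


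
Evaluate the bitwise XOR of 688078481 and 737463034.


0b101001000000110011111010010001 ^ 0b101011111101001100101011111010 = 0b10111101111111010001101011 = 49804395

49804395


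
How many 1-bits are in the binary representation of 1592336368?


0b1011110111010010001111111110000 has 19 set bits

19


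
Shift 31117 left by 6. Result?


0b111100110001101 << 6 = 0b111100110001101000000 = 1991488

1991488


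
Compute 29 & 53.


0b11101 & 0b110101 = 0b10101 = 21

21


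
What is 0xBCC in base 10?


BCC hex = 3020 decimal

3020


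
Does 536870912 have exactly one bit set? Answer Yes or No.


0b100000000000000000000000000000. Only one bit set => Yes

Yes


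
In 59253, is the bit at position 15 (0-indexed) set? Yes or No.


0b1110011101110101, bit 15 = 1. Yes

Yes


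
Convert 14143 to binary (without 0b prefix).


14143 = 11011100111111 in binary

11011100111111


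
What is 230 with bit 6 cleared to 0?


230 & ~(1 << 6) = 166

166


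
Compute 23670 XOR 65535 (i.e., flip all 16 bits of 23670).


23670 ^ 65535 = 41865

41865


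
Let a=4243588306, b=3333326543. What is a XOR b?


4243588306 ^ 3333326543 = 979272221

979272221


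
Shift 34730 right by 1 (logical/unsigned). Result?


0b1000011110101010 >> 1 = 0b100001111010101 = 17365

17365


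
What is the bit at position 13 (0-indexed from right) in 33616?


0b1000001101010000, position 13 = 0

0


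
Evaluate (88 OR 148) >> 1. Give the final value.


Step 1: 88 | 148 = 220
Step 2: 220 >> 1 = 110

110


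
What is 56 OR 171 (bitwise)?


0b111000 | 0b10101011 = 0b10111011 = 187

187


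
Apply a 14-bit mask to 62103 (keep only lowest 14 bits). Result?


62103 & 16383 = 12951

12951


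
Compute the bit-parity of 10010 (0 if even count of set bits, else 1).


0b10011100011010 has 7 ones => parity 1

1


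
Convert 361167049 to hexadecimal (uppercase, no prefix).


361167049 = 1586F8C9 hex

1586F8C9


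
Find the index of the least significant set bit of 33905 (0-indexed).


0b1000010001110001. Lowest set bit at position 0

0


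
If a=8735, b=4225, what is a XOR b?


8735 ^ 4225 = 12958

12958


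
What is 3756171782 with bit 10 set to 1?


3756171782 | (1 << 10) = 3756171782 | 1024 = 3756172806

3756172806


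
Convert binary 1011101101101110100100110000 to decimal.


1011101101101110100100110000 in decimal = 196536624

196536624


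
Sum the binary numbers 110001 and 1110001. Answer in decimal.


110001 + 1110001 = 10100010 = 162

162


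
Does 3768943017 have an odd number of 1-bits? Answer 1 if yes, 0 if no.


0b11100000101001011000000110101001 has 13 ones => parity 1

1


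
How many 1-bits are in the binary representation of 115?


0b1110011 has 5 set bits

5


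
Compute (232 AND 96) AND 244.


Step 1: 232 & 96 = 96
Step 2: 96 & 244 = 96

96


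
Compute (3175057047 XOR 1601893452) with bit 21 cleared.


Step 1: 3175057047 ^ 1601893452 = 3796202203
Step 2: 3796202203 & ~(1 << 21) = 3796202203

3796202203


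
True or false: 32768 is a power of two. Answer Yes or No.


0b1000000000000000. Only one bit set => Yes

Yes


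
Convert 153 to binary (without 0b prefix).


153 = 10011001 in binary

10011001


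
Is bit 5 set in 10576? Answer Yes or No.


0b10100101010000, bit 5 = 0. No

No


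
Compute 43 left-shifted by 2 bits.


0b101011 << 2 = 0b10101100 = 172

172


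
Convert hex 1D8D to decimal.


1D8D hex = 7565 decimal

7565


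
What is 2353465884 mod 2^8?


2353465884 & 255 = 28

28


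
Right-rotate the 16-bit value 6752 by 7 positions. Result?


Rotate 0b1101001100000 right by 7 (16-bit) = 0b1100000000110100 = 49204

49204


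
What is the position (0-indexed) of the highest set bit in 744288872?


0b101100010111001111001001101000. Highest set bit at position 29

29


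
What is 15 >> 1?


0b1111 >> 1 = 0b111 = 7

7


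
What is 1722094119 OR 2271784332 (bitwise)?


0b1100110101001010001001000100111 | 0b10000111011010001010110110001100 = 0b11100111111011011011111110101111 = 3891117999

3891117999


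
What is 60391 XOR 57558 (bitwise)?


0b1110101111100111 ^ 0b1110000011010110 = 0b101100110001 = 2865

2865


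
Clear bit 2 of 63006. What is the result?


63006 & ~(1 << 2) = 63002

63002


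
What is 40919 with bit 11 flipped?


40919 ^ (1 << 11) = 40919 ^ 2048 = 38871

38871


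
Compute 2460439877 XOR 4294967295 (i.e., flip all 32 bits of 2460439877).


2460439877 ^ 4294967295 = 1834527418

1834527418


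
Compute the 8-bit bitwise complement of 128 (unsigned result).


~0b10000000 = 0b1111111 = 127 (8-bit unsigned)

127


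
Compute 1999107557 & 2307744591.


0b1110111001001111111010111100101 & 0b10001001100011010110001101001111 = 0b1000001010110000101000101 = 17129797

17129797


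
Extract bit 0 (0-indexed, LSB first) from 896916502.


0b110101011101011101110000010110, position 0 = 0

0


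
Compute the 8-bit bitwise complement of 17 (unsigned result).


~0b10001 = 0b11101110 = 238 (8-bit unsigned)

238


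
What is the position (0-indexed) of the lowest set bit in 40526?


0b1001111001001110. Lowest set bit at position 1

1


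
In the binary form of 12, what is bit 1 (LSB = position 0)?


0b1100, position 1 = 0

0


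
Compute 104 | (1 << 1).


104 | (1 << 1) = 104 | 2 = 106

106


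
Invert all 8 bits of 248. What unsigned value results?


248 ^ 255 = 7

7


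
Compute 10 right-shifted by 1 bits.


0b1010 >> 1 = 0b101 = 5

5


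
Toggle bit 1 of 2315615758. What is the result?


2315615758 ^ (1 << 1) = 2315615758 ^ 2 = 2315615756

2315615756


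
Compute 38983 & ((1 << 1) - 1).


38983 & 1 = 1

1


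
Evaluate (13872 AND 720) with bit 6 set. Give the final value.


Step 1: 13872 & 720 = 528
Step 2: 528 | (1 << 6) = 528 | 64 = 592

592


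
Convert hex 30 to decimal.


30 hex = 48 decimal

48


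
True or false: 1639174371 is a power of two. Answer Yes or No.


0b1100001101100111101000011100011. Multiple bits set => No

No


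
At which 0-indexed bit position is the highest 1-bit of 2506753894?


0b10010101011010100000011101100110. Highest set bit at position 31

31


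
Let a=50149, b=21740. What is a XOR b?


50149 ^ 21740 = 38665

38665


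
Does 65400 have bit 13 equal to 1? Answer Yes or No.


0b1111111101111000, bit 13 = 1. Yes

Yes


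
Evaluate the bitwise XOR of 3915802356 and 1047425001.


0b11101001011001100110011011110100 ^ 0b111110011011100110111111101001 = 0b11010111000010000000100100011101 = 3607628061

3607628061


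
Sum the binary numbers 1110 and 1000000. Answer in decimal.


1110 + 1000000 = 1001110 = 78

78


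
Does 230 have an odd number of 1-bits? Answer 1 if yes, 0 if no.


0b11100110 has 5 ones => parity 1

1


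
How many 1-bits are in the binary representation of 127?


0b1111111 has 7 set bits

7


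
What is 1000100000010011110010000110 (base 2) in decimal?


1000100000010011110010000110 in decimal = 142687366

142687366


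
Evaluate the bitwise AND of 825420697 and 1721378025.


0b110001001100101110101110011001 & 0b1100110100110100010010011101001 = 0b100000000100100010000010001001 = 538058889

538058889


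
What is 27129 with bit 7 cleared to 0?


27129 & ~(1 << 7) = 27001

27001


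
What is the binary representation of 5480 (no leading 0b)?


5480 = 1010101101000 in binary

1010101101000


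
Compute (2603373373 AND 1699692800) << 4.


Step 1: 2603373373 & 1699692800 = 17580288
Step 2: 17580288 << 4 = 281284608

281284608


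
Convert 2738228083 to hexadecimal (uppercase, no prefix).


2738228083 = A3360B73 hex

A3360B73


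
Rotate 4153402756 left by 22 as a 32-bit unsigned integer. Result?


Rotate 0b11110111100011111110010110000100 left by 22 (32-bit) = 0b1100001001111011110001111111001 = 1631446009

1631446009


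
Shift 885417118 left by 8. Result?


0b110100110001100110010010011110 << 8 = 0b11010011000110011001001001111000000000 = 226666782208

226666782208


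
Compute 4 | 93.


0b100 | 0b1011101 = 0b1011101 = 93

93


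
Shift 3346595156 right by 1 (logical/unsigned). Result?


0b11000111011110001111110101010100 >> 1 = 0b1100011101111000111111010101010 = 1673297578

1673297578


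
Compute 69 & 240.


0b1000101 & 0b11110000 = 0b1000000 = 64

64


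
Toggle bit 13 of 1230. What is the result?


1230 ^ (1 << 13) = 1230 ^ 8192 = 9422

9422


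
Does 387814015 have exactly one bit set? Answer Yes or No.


0b10111000111011001001001111111. Multiple bits set => No

No


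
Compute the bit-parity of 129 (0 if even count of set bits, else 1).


0b10000001 has 2 ones => parity 0

0


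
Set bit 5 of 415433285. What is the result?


415433285 | (1 << 5) = 415433285 | 32 = 415433317

415433317


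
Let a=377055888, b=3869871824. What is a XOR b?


377055888 ^ 3869871824 = 4040221760

4040221760


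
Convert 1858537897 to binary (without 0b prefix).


1858537897 = 1101110110001110000100110101001 in binary

1101110110001110000100110101001


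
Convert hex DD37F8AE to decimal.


DD37F8AE hex = 3711432878 decimal

3711432878


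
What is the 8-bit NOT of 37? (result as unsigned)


~0b100101 = 0b11011010 = 218 (8-bit unsigned)

218


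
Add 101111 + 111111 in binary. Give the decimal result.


101111 + 111111 = 1101110 = 110

110


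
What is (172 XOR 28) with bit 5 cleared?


Step 1: 172 ^ 28 = 176
Step 2: 176 & ~(1 << 5) = 144

144


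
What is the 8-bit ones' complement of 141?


141 ^ 255 = 114

114


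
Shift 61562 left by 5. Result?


0b1111000001111010 << 5 = 0b111100000111101000000 = 1969984

1969984


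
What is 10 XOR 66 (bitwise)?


0b1010 ^ 0b1000010 = 0b1001000 = 72

72


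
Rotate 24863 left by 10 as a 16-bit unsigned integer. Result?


Rotate 0b110000100011111 left by 10 (16-bit) = 0b111110110000100 = 32132

32132


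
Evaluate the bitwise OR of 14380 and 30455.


0b11100000101100 | 0b111011011110111 = 0b111111011111111 = 32511

32511


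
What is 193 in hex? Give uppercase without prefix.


193 = C1 hex

C1


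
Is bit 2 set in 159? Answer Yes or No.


0b10011111, bit 2 = 1. Yes

Yes


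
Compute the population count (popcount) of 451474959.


0b11010111010001111011000001111 has 17 set bits

17


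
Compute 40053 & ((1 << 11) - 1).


40053 & 2047 = 1141

1141


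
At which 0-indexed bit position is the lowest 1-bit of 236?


0b11101100. Lowest set bit at position 2

2


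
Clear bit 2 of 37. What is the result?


37 & ~(1 << 2) = 33

33


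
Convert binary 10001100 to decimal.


10001100 in decimal = 140

140


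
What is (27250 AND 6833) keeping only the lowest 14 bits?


Step 1: 27250 & 6833 = 2608
Step 2: 2608 & 16383 = 2608

2608


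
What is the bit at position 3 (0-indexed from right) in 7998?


0b1111100111110, position 3 = 1

1


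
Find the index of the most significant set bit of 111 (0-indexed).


0b1101111. Highest set bit at position 6

6


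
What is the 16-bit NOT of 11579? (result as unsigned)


~0b10110100111011 = 0b1101001011000100 = 53956 (16-bit unsigned)

53956


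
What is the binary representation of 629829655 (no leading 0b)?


629829655 = 100101100010100111000000010111 in binary

100101100010100111000000010111


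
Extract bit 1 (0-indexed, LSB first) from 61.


0b111101, position 1 = 0

0


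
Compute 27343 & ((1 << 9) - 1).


27343 & 511 = 207

207


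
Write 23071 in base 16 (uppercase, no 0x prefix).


23071 = 5A1F hex

5A1F


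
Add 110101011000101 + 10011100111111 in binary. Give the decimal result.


110101011000101 + 10011100111111 = 1001001000000100 = 37380

37380


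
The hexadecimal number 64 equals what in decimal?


64 hex = 100 decimal

100


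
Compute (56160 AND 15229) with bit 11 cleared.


Step 1: 56160 & 15229 = 7008
Step 2: 7008 & ~(1 << 11) = 4960

4960


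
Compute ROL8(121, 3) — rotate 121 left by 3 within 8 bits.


Rotate 0b1111001 left by 3 (8-bit) = 0b11001011 = 203

203


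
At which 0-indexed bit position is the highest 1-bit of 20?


0b10100. Highest set bit at position 4

4


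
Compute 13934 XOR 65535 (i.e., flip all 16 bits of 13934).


13934 ^ 65535 = 51601

51601


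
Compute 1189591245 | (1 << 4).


1189591245 | (1 << 4) = 1189591245 | 16 = 1189591261

1189591261


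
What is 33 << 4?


0b100001 << 4 = 0b1000010000 = 528

528


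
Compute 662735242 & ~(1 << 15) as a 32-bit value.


662735242 & ~(1 << 15) = 662702474

662702474


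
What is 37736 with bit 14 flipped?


37736 ^ (1 << 14) = 37736 ^ 16384 = 54120

54120


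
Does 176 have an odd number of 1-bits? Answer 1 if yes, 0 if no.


0b10110000 has 3 ones => parity 1

1


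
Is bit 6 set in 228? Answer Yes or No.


0b11100100, bit 6 = 1. Yes

Yes


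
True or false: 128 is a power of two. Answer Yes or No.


0b10000000. Only one bit set => Yes

Yes


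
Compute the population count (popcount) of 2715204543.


0b10100001110101101011101110111111 has 21 set bits

21


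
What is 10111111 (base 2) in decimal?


10111111 in decimal = 191

191


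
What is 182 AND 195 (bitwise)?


0b10110110 & 0b11000011 = 0b10000010 = 130

130


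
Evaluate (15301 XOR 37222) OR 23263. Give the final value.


Step 1: 15301 ^ 37222 = 43683
Step 2: 43683 | 23263 = 64255

64255


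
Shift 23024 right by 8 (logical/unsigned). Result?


0b101100111110000 >> 8 = 0b1011001 = 89

89


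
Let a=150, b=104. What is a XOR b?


150 ^ 104 = 254

254


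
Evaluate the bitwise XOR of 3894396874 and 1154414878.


0b11101000000111111100011111001010 ^ 0b1000100110011101111100100011110 = 0b10101100110100010011111011010100 = 2899394260

2899394260


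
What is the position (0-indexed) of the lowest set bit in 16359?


0b11111111100111. Lowest set bit at position 0

0


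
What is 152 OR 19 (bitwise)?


0b10011000 | 0b10011 = 0b10011011 = 155

155


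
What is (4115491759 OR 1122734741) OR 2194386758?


Step 1: 4115491759 | 1122734741 = 4159699903
Step 2: 4159699903 | 2194386758 = 4159700991

4159700991


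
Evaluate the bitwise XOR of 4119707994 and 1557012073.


0b11110101100011011100000101011010 ^ 0b1011100110011100001111001101001 = 0b10101001010000111101111100110011 = 2839797555

2839797555


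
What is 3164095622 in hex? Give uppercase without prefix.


3164095622 = BC984486 hex

BC984486


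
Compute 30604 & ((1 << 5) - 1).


30604 & 31 = 12

12


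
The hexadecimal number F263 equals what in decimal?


F263 hex = 62051 decimal

62051


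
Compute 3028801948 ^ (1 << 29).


3028801948 ^ (1 << 29) = 3028801948 ^ 536870912 = 2491931036

2491931036


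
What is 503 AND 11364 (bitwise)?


0b111110111 & 0b10110001100100 = 0b1100100 = 100

100


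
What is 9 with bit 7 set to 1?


9 | (1 << 7) = 9 | 128 = 137

137


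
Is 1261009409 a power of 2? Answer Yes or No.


0b1001011001010010111101000000001. Multiple bits set => No

No


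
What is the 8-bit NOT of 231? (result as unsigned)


~0b11100111 = 0b11000 = 24 (8-bit unsigned)

24


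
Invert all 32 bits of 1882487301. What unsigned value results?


1882487301 ^ 4294967295 = 2412479994

2412479994


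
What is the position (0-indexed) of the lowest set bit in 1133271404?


0b1000011100011000101100101101100. Lowest set bit at position 2

2


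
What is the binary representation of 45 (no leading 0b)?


45 = 101101 in binary

101101


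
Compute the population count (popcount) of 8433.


0b10000011110001 has 6 set bits

6


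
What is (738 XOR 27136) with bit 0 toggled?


Step 1: 738 ^ 27136 = 26850
Step 2: 26850 ^ (1 << 0) = 26850 ^ 1 = 26851

26851


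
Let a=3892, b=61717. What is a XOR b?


3892 ^ 61717 = 65057

65057


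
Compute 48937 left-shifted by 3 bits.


0b1011111100101001 << 3 = 0b1011111100101001000 = 391496

391496


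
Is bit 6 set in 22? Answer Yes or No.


0b10110, bit 6 = 0. No

No


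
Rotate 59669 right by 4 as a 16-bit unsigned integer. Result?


Rotate 0b1110100100010101 right by 4 (16-bit) = 0b101111010010001 = 24209

24209


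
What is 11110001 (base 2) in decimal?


11110001 in decimal = 241

241


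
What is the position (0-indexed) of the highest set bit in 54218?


0b1101001111001010. Highest set bit at position 15

15


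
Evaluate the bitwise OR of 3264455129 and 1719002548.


0b11000010100100111010000111011001 | 0b1100110011101011110010110110100 = 0b11100110111101111110010111111101 = 3875005949

3875005949


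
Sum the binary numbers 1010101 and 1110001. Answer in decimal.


1010101 + 1110001 = 11000110 = 198

198


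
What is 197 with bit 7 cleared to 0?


197 & ~(1 << 7) = 69

69


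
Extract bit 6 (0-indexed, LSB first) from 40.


0b101000, position 6 = 0

0


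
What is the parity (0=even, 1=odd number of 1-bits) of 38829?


0b1001011110101101 has 10 ones => parity 0

0


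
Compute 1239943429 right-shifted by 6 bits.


0b1001001111010000000100100000101 >> 6 = 0b1001001111010000000100100 = 19374116

19374116


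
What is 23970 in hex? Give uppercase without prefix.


23970 = 5DA2 hex

5DA2


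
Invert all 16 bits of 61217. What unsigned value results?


61217 ^ 65535 = 4318

4318


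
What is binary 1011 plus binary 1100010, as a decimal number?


1011 + 1100010 = 1101101 = 109

109


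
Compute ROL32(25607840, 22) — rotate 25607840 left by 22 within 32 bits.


Rotate 0b1100001101011111010100000 left by 22 (32-bit) = 0b10101000000000000110000110101111 = 2818597295

2818597295


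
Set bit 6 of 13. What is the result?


13 | (1 << 6) = 13 | 64 = 77

77


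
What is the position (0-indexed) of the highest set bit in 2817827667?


0b10100111111101001010001101010011. Highest set bit at position 31

31


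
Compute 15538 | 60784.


0b11110010110010 | 0b1110110101110000 = 0b1111110111110010 = 65010

65010


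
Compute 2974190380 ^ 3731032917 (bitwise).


0b10110001010001101000101100101100 ^ 0b11011110011000110000101101010101 = 0b1101111001001011000000001111001 = 1864728697

1864728697


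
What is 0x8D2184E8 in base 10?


8D2184E8 hex = 2367784168 decimal

2367784168


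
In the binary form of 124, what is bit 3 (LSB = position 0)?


0b1111100, position 3 = 1

1


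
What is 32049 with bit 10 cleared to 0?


32049 & ~(1 << 10) = 31025

31025


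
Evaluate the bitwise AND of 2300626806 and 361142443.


0b10001001001000001100011101110110 & 0b10101100001101001100010101011 = 0b1000000001000000000100010 = 16810018

16810018


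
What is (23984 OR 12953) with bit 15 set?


Step 1: 23984 | 12953 = 32697
Step 2: 32697 | (1 << 15) = 32697 | 32768 = 65465

65465


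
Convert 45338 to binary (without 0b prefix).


45338 = 1011000100011010 in binary

1011000100011010


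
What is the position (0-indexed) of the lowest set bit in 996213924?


0b111011011000010000010010100100. Lowest set bit at position 2

2


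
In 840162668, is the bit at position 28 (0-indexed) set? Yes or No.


0b110010000100111101110101101100, bit 28 = 1. Yes

Yes


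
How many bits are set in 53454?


0b1101000011001110 has 8 set bits

8


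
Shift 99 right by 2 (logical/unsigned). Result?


0b1100011 >> 2 = 0b11000 = 24

24


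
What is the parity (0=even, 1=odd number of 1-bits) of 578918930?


0b100010100000011001101000010010 has 10 ones => parity 0

0


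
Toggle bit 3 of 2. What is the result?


2 ^ (1 << 3) = 2 ^ 8 = 10

10


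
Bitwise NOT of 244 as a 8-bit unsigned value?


~0b11110100 = 0b1011 = 11 (8-bit unsigned)

11


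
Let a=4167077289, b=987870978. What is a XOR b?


4167077289 ^ 987870978 = 3263249067

3263249067


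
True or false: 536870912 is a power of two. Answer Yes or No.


0b100000000000000000000000000000. Only one bit set => Yes

Yes


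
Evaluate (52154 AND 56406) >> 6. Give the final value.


Step 1: 52154 & 56406 = 51218
Step 2: 51218 >> 6 = 800

800


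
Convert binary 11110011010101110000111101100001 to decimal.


11110011010101110000111101100001 in decimal = 4082569057

4082569057


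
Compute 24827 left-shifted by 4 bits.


0b110000011111011 << 4 = 0b1100000111110110000 = 397232

397232


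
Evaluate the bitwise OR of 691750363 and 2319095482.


0b101001001110110100010111011011 | 0b10001010001110101001011010111010 = 0b10101011001110111101011111111011 = 2872825851

2872825851


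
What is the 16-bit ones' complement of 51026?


51026 ^ 65535 = 14509

14509


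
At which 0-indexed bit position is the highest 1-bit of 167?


0b10100111. Highest set bit at position 7

7


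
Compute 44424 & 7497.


0b1010110110001000 & 0b1110101001001 = 0b110100001000 = 3336

3336


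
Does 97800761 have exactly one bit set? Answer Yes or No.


0b101110101000101001000111001. Multiple bits set => No

No


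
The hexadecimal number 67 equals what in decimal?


67 hex = 103 decimal

103


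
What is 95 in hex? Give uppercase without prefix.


95 = 5F hex

5F


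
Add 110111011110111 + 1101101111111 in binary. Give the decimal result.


110111011110111 + 1101101111111 = 1000101001110110 = 35446

35446


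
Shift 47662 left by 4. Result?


0b1011101000101110 << 4 = 0b10111010001011100000 = 762592

762592


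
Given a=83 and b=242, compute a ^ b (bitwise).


83 ^ 242 = 161

161


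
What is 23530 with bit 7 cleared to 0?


23530 & ~(1 << 7) = 23402

23402


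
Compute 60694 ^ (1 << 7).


60694 ^ (1 << 7) = 60694 ^ 128 = 60822

60822


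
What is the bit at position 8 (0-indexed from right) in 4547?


0b1000111000011, position 8 = 1

1


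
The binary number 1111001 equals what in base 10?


1111001 in decimal = 121

121


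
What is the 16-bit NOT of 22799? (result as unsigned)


~0b101100100001111 = 0b1010011011110000 = 42736 (16-bit unsigned)

42736


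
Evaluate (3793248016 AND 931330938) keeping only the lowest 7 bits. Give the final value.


Step 1: 3793248016 & 931330938 = 570448656
Step 2: 570448656 & 127 = 16

16


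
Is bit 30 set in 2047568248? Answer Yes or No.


0b1111010000010110110100101111000, bit 30 = 1. Yes

Yes


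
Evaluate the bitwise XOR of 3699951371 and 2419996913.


0b11011100100010001100011100001011 ^ 0b10010000001111100011100011110001 = 0b1001100101101101111111111111010 = 1287061498

1287061498


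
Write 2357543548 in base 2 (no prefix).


2357543548 = 10001100100001010100001001111100 in binary

10001100100001010100001001111100


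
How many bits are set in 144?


0b10010000 has 2 set bits

2


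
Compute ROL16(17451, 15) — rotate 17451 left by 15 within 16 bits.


Rotate 0b100010000101011 left by 15 (16-bit) = 0b1010001000010101 = 41493

41493


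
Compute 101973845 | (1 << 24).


101973845 | (1 << 24) = 101973845 | 16777216 = 118751061

118751061


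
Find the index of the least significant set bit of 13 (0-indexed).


0b1101. Lowest set bit at position 0

0


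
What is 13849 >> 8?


0b11011000011001 >> 8 = 0b110110 = 54

54


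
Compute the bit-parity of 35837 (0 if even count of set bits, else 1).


0b1000101111111101 has 11 ones => parity 1

1


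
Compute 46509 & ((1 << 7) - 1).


46509 & 127 = 45

45


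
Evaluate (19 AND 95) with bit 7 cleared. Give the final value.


Step 1: 19 & 95 = 19
Step 2: 19 & ~(1 << 7) = 19

19


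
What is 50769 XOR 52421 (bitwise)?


0b1100011001010001 ^ 0b1100110011000101 = 0b101010010100 = 2708

2708


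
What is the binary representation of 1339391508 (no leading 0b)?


1339391508 = 1001111110101010111111000010100 in binary

1001111110101010111111000010100


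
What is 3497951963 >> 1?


0b11010000011111101000001011011011 >> 1 = 0b1101000001111110100000101101101 = 1748975981

1748975981


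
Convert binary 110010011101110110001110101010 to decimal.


110010011101110110001110101010 in decimal = 846685098

846685098


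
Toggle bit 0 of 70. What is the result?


70 ^ (1 << 0) = 70 ^ 1 = 71

71


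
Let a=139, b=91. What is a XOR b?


139 ^ 91 = 208

208


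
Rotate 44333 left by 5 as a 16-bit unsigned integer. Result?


Rotate 0b1010110100101101 left by 5 (16-bit) = 0b1010010110110101 = 42421

42421


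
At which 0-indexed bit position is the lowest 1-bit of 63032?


0b1111011000111000. Lowest set bit at position 3

3


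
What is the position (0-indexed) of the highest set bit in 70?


0b1000110. Highest set bit at position 6

6


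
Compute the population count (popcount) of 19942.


0b100110111100110 has 9 set bits

9


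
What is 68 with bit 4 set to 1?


68 | (1 << 4) = 68 | 16 = 84

84


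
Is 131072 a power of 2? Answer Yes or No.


0b100000000000000000. Only one bit set => Yes

Yes


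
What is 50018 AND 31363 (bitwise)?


0b1100001101100010 & 0b111101010000011 = 0b100001000000010 = 16898

16898


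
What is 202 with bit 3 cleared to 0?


202 & ~(1 << 3) = 194

194


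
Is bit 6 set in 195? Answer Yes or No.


0b11000011, bit 6 = 1. Yes

Yes


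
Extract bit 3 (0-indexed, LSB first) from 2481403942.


0b10010011111001110011100000100110, position 3 = 0

0


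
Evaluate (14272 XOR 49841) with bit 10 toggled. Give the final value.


Step 1: 14272 ^ 49841 = 62833
Step 2: 62833 ^ (1 << 10) = 62833 ^ 1024 = 61809

61809


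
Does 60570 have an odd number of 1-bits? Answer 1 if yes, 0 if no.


0b1110110010011010 has 9 ones => parity 1

1


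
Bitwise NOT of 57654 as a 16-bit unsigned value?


~0b1110000100110110 = 0b1111011001001 = 7881 (16-bit unsigned)

7881


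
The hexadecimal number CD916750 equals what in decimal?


CD916750 hex = 3448858448 decimal

3448858448


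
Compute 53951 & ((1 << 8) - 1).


53951 & 255 = 191

191


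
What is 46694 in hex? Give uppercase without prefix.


46694 = B666 hex

B666


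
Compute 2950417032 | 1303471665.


0b10101111110110111100101010001000 | 0b1001101101100010110011000110001 = 0b11101111111110111110111010111001 = 4026265273

4026265273


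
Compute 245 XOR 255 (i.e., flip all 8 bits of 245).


245 ^ 255 = 10

10


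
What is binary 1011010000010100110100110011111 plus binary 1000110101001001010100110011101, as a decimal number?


1011010000010100110100110011111 + 1000110101001001010100110011101 = 10100000101011110001001100111100 = 2695828284

2695828284


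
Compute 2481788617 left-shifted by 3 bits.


0b10010011111011010001011011001001 << 3 = 0b10010011111011010001011011001001000 = 19854308936

19854308936


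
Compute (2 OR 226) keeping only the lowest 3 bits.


Step 1: 2 | 226 = 226
Step 2: 226 & 7 = 2

2


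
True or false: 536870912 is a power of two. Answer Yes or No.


0b100000000000000000000000000000. Only one bit set => Yes

Yes


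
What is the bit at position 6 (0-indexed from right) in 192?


0b11000000, position 6 = 1

1


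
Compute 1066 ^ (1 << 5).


1066 ^ (1 << 5) = 1066 ^ 32 = 1034

1034


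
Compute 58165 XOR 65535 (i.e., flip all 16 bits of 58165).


58165 ^ 65535 = 7370

7370


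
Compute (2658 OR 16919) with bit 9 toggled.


Step 1: 2658 | 16919 = 19063
Step 2: 19063 ^ (1 << 9) = 19063 ^ 512 = 18551

18551


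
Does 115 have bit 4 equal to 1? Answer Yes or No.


0b1110011, bit 4 = 1. Yes

Yes


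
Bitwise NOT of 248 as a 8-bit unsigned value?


~0b11111000 = 0b111 = 7 (8-bit unsigned)

7


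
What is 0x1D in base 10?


1D hex = 29 decimal

29


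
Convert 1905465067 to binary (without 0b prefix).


1905465067 = 1110001100100110001011011101011 in binary

1110001100100110001011011101011


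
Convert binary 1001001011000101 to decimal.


1001001011000101 in decimal = 37573

37573


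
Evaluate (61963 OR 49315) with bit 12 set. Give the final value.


Step 1: 61963 | 49315 = 62123
Step 2: 62123 | (1 << 12) = 62123 | 4096 = 62123

62123


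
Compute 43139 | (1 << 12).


43139 | (1 << 12) = 43139 | 4096 = 47235

47235


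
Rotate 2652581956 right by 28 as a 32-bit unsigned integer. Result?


Rotate 0b10011110000110110011000001000100 right by 28 (32-bit) = 0b11100001101100110000010001001001 = 3786605641

3786605641


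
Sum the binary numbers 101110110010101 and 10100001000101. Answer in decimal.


101110110010101 + 10100001000101 = 1000010111011010 = 34266

34266


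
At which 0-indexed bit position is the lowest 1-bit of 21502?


0b101001111111110. Lowest set bit at position 1

1


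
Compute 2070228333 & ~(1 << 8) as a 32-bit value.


2070228333 & ~(1 << 8) = 2070228077

2070228077


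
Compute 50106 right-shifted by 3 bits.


0b1100001110111010 >> 3 = 0b1100001110111 = 6263

6263


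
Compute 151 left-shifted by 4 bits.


0b10010111 << 4 = 0b100101110000 = 2416

2416


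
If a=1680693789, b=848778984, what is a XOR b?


1680693789 ^ 848778984 = 1455033589

1455033589


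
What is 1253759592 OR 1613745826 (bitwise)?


0b1001010101110101101101001101000 | 0b1100000001011111100111010100010 = 0b1101010101111111101111011101010 = 1790959338

1790959338


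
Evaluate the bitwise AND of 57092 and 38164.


0b1101111100000100 & 0b1001010100010100 = 0b1001010100000100 = 38148

38148


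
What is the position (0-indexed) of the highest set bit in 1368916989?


0b1010001100110000000001111111101. Highest set bit at position 30

30


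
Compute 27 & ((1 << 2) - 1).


27 & 3 = 3

3


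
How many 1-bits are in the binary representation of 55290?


0b1101011111111010 has 12 set bits

12


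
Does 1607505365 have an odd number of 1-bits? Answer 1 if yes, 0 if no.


0b1011111110100001001010111010101 has 18 ones => parity 0

0


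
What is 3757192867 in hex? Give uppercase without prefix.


3757192867 = DFF236A3 hex

DFF236A3


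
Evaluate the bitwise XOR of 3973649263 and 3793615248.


0b11101100110110010001001101101111 ^ 0b11100010000111011111100110010000 = 0b1110110001001110101011111111 = 247786239

247786239


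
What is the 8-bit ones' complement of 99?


99 ^ 255 = 156

156


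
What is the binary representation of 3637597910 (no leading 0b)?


3637597910 = 11011000110100010101011011010110 in binary

11011000110100010101011011010110


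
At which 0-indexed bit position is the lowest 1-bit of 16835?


0b100000111000011. Lowest set bit at position 0

0


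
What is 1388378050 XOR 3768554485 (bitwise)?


0b1010010110000001111011111000010 ^ 0b11100000100111111001001111110101 = 0b10110010010111110110010000110111 = 2992596023

2992596023


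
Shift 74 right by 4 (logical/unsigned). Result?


0b1001010 >> 4 = 0b100 = 4

4


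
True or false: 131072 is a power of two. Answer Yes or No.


0b100000000000000000. Only one bit set => Yes

Yes


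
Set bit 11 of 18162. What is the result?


18162 | (1 << 11) = 18162 | 2048 = 20210

20210


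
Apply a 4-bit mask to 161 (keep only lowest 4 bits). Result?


161 & 15 = 1

1


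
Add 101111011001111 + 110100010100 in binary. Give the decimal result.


101111011001111 + 110100010100 = 110101111100011 = 27619

27619


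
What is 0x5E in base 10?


5E hex = 94 decimal

94


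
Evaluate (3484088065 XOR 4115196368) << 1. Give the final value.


Step 1: 3484088065 ^ 4115196368 = 987897553
Step 2: 987897553 << 1 = 1975795106

1975795106


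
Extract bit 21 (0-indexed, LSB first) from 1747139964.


0b1101000001000110011110101111100, position 21 = 1

1


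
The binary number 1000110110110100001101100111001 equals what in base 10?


1000110110110100001101100111001 in decimal = 1188698937

1188698937


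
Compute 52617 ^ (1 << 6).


52617 ^ (1 << 6) = 52617 ^ 64 = 52681

52681


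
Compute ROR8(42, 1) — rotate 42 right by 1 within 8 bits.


Rotate 0b101010 right by 1 (8-bit) = 0b10101 = 21

21


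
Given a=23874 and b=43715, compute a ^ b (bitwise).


23874 ^ 43715 = 63361

63361


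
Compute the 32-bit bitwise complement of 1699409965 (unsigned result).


~0b1100101010010101111000000101101 = 0b10011010101101010000111111010010 = 2595557330 (32-bit unsigned)

2595557330


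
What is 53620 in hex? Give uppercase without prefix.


53620 = D174 hex

D174


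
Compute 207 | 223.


0b11001111 | 0b11011111 = 0b11011111 = 223

223


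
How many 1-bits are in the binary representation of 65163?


0b1111111010001011 has 11 set bits

11


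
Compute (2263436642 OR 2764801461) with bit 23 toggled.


Step 1: 2263436642 | 2764801461 = 2800471543
Step 2: 2800471543 ^ (1 << 23) = 2800471543 ^ 8388608 = 2792082935

2792082935


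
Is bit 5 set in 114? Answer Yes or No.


0b1110010, bit 5 = 1. Yes

Yes


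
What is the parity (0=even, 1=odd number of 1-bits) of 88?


0b1011000 has 3 ones => parity 1

1


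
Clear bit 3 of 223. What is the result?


223 & ~(1 << 3) = 215

215


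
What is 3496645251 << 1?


0b11010000011010101001001010000011 << 1 = 0b110100000110101010010010100000110 = 6993290502

6993290502


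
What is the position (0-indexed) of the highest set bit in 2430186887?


0b10010000110110011011010110000111. Highest set bit at position 31

31


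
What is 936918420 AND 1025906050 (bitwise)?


0b110111110110000011110110010100 & 0b111101001001100001010110000010 = 0b110101000000000001010110000000 = 889197952

889197952


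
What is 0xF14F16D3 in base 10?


F14F16D3 hex = 4048492243 decimal

4048492243


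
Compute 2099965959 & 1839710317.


0b1111101001010101111000000000111 & 0b1101101101001111100000001101101 = 0b1101101001000101100000000000101 = 1830993925

1830993925


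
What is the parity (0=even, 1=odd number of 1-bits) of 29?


0b11101 has 4 ones => parity 0

0


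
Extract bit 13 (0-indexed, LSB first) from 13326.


0b11010000001110, position 13 = 1

1


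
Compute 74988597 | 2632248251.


0b100011110000011110000110101 | 0b10011100111001001110101110111011 = 0b10011100111111001111111110111111 = 2633826239

2633826239


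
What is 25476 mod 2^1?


25476 & 1 = 0

0


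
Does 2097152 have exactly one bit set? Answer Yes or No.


0b1000000000000000000000. Only one bit set => Yes

Yes


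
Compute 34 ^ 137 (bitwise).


0b100010 ^ 0b10001001 = 0b10101011 = 171

171


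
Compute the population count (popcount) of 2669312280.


0b10011111000110100111100100011000 has 16 set bits

16


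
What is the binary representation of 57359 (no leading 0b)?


57359 = 1110000000001111 in binary

1110000000001111


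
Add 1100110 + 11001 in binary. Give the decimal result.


1100110 + 11001 = 1111111 = 127

127


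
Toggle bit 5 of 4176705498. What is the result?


4176705498 ^ (1 << 5) = 4176705498 ^ 32 = 4176705530

4176705530


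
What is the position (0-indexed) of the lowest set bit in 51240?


0b1100100000101000. Lowest set bit at position 3

3


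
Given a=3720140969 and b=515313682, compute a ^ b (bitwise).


3720140969 ^ 515313682 = 3272329403

3272329403


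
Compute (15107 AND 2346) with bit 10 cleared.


Step 1: 15107 & 2346 = 2306
Step 2: 2306 & ~(1 << 10) = 2306

2306


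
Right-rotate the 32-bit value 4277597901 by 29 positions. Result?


Rotate 0b11111110111101101111011011001101 right by 29 (32-bit) = 0b11110111101101111011011001101111 = 4156012143

4156012143


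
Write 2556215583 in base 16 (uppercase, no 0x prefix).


2556215583 = 985CC11F hex

985CC11F


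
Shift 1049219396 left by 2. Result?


0b111110100010011101000101000100 << 2 = 0b11111010001001110100010100010000 = 4196877584

4196877584


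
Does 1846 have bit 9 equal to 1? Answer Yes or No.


0b11100110110, bit 9 = 1. Yes

Yes
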